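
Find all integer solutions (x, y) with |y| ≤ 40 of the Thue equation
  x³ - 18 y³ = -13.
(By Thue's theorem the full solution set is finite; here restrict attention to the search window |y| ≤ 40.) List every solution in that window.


The equation is x³ - 18y³ = -13. For fixed y, x³ = 18·y³ − 13, so a solution requires the RHS to be a perfect cube.
Strategy: iterate y from -40 to 40, compute RHS = 18·y³ − 13, and check whether it is a (positive or negative) perfect cube.
Check small values of y:
  y = 0: RHS = -13 is not a perfect cube.
  y = 1: RHS = 5 is not a perfect cube.
  y = -1: RHS = -31 is not a perfect cube.
  y = 2: RHS = 131 is not a perfect cube.
  y = -2: RHS = -157 is not a perfect cube.
  y = 3: RHS = 473 is not a perfect cube.
  y = -3: RHS = -499 is not a perfect cube.
Continuing the search up to |y| = 40 finds no solutions either.
No (x, y) in the scanned range satisfies the equation.

No integer solutions with |y| ≤ 40.


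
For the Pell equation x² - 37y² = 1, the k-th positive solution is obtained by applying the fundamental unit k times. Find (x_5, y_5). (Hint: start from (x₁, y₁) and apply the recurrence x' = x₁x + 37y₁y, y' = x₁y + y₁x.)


Step 1: Find the fundamental solution (x₁, y₁) of x² - 37y² = 1.
  Expand √37 as a continued fraction. a₀ = ⌊√37⌋ = 6; iterate m_{k+1} = d_k·a_k − m_k, d_{k+1} = (37 − m_{k+1}²)/d_k, a_{k+1} = ⌊(a₀ + m_{k+1})/d_{k+1}⌋ (starting m₀ = 0, d₀ = 1), with convergents p_k = a_k·p_{k-1} + p_{k-2}, q_k = a_k·q_{k-1} + q_{k-2} (p₋₁ = 1, q₋₁ = 0):
  k = 0: a₀ = 6; p₀/q₀ = 6/1; p₀² − 37·q₀² = 36 − 37 = -1.
  k = 1: m = 6, d = 1, a = ⌊(6 + 6)/1⌋ = 12; p/q = (12·6 + 1)/(12·1 + 0) = 73/12; p² − 37·q² = 5329 − 5328 = 1.
  The first convergent with p² − 37·q² = 1 gives the fundamental solution (x₁, y₁) = (73, 12).
Step 2: Apply the recurrence (x_{n+1}, y_{n+1}) = (x₁x_n + 37y₁y_n, x₁y_n + y₁x_n) repeatedly.
  From (x_1, y_1) = (73, 12): x_2 = 73·73 + 37·12·12 = 10657; y_2 = 73·12 + 12·73 = 1752.
  From (x_2, y_2) = (10657, 1752): x_3 = 73·10657 + 37·12·1752 = 1555849; y_3 = 73·1752 + 12·10657 = 255780.
  From (x_3, y_3) = (1555849, 255780): x_4 = 73·1555849 + 37·12·255780 = 227143297; y_4 = 73·255780 + 12·1555849 = 37342128.
  From (x_4, y_4) = (227143297, 37342128): x_5 = 73·227143297 + 37·12·37342128 = 33161365513; y_5 = 73·37342128 + 12·227143297 = 5451694908.
Step 3: Verify x_5² - 37·y_5² = 1099676162686785753169 - 1099676162686785753168 = 1 (should be 1). ✓

(x_1, y_1) = (73, 12); (x_5, y_5) = (33161365513, 5451694908).


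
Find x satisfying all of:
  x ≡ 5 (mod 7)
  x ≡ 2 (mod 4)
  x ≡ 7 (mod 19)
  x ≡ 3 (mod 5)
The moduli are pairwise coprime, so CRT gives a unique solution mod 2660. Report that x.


Product of moduli M = 7 · 4 · 19 · 5 = 2660.
Merge one congruence at a time:
  Start: x ≡ 5 (mod 7).
  Combine with x ≡ 2 (mod 4); new modulus lcm = 28.
    Write x = 5 + 7·t and substitute into x ≡ 2 (mod 4): 7·t ≡ 2 − 5 = -3 (mod 4).
    Reduce coefficients mod 4: 3·t ≡ 1 (mod 4).
    The inverse of 3 mod 4 is 3 (since 3·3 = 9 = 2·4 + 1), so t ≡ 3·1 = 3 ≡ 3 (mod 4).
    Then x = 5 + 7·3 = 26, valid modulo lcm(7, 4) = 28: x ≡ 26 (mod 28).
  Combine with x ≡ 7 (mod 19); new modulus lcm = 532.
    Write x = 26 + 28·t and substitute into x ≡ 7 (mod 19): 28·t ≡ 7 − 26 = -19 (mod 19).
    Reduce coefficients mod 19: 9·t ≡ 0 (mod 19).
    The inverse of 9 mod 19 is 17 (since 9·17 = 153 = 8·19 + 1), so t ≡ 17·0 = 0 ≡ 0 (mod 19).
    Then x = 26 + 28·0 = 26, valid modulo lcm(28, 19) = 532: x ≡ 26 (mod 532).
  Combine with x ≡ 3 (mod 5); new modulus lcm = 2660.
    Write x = 26 + 532·t and substitute into x ≡ 3 (mod 5): 532·t ≡ 3 − 26 = -23 (mod 5).
    Reduce coefficients mod 5: 2·t ≡ 2 (mod 5).
    The inverse of 2 mod 5 is 3 (since 2·3 = 6 = 1·5 + 1), so t ≡ 3·2 = 6 ≡ 1 (mod 5).
    Then x = 26 + 532·1 = 558, valid modulo lcm(532, 5) = 2660: x ≡ 558 (mod 2660).
Verify against each original: 558 mod 7 = 5, 558 mod 4 = 2, 558 mod 19 = 7, 558 mod 5 = 3.

x ≡ 558 (mod 2660).


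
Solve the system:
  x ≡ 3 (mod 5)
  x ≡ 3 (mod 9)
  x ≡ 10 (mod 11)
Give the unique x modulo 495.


Moduli 5, 9, 11 are pairwise coprime; by CRT there is a unique solution modulo M = 5 · 9 · 11 = 495.
Solve pairwise, accumulating the modulus:
  Start with x ≡ 3 (mod 5).
  Combine with x ≡ 3 (mod 9): since gcd(5, 9) = 1, we get a unique residue mod 45.
    Write x = 3 + 5·t and substitute into x ≡ 3 (mod 9): 5·t ≡ 3 − 3 = 0 (mod 9).
    The inverse of 5 mod 9 is 2 (since 5·2 = 10 = 1·9 + 1), so t ≡ 2·0 = 0 ≡ 0 (mod 9).
    Then x = 3 + 5·0 = 3, valid modulo lcm(5, 9) = 45: x ≡ 3 (mod 45).
  Combine with x ≡ 10 (mod 11): since gcd(45, 11) = 1, we get a unique residue mod 495.
    Write x = 3 + 45·t and substitute into x ≡ 10 (mod 11): 45·t ≡ 10 − 3 = 7 (mod 11).
    Reduce coefficients mod 11: 1·t ≡ 7 (mod 11).
    So t ≡ 7 (mod 11).
    Then x = 3 + 45·7 = 318, valid modulo lcm(45, 11) = 495: x ≡ 318 (mod 495).
Verify: 318 mod 5 = 3 ✓, 318 mod 9 = 3 ✓, 318 mod 11 = 10 ✓.

x ≡ 318 (mod 495).


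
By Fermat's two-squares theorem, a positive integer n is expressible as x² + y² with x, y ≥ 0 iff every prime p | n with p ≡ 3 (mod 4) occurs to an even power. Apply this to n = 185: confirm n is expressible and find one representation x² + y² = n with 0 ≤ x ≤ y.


Step 1: Factor n = 185 = 5 · 37.
Step 2: Check the mod-4 condition on each prime factor: 5 ≡ 1 (mod 4), exponent 1; 37 ≡ 1 (mod 4), exponent 1.
All primes ≡ 3 (mod 4) appear to even exponent (or don't appear), so by the two-squares theorem n IS expressible as a sum of two squares.
Step 3: Build a representation. Here n = 5 · 37 is a product of primes ≡ 1 (mod 4). Each prime p ≡ 1 (mod 4) is itself a sum of two squares; find a² by testing p − a² for a perfect square:
  5: 5 − 1² = 4 = 2² ⇒ 5 = 1² + 2².
  37: 37 − 1² = 36 = 6² ⇒ 37 = 1² + 6².
  Combine using the Brahmagupta–Fibonacci identity (a² + b²)(c² + d²) = (ac − bd)² + (ad + bc)² = (ac + bd)² + (ad − bc)²:
  5 · 37 = 185: from (1² + 2²)(1² + 6²), take (1·1 − 2·6, 1·6 + 2·1) = (1 − 12, 6 + 2) = (-11, 8); dropping signs (only squares matter) gives (11, 8); check 11² + 8² = 121 + 64 = 185 ✓.
Step 4: Order so x ≤ y and verify: 8² + 11² = 64 + 121 = 185 = n. ✓

n = 185 = 8² + 11² (one valid representation with x ≤ y).


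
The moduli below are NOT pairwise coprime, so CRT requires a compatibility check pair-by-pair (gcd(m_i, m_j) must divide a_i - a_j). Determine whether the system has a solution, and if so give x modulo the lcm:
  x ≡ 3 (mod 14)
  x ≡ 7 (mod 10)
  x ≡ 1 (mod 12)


Moduli 14, 10, 12 are not pairwise coprime, so CRT works modulo lcm(m_i) when all pairwise compatibility conditions hold.
Pairwise compatibility: gcd(m_i, m_j) must divide a_i - a_j for every pair.
Merge one congruence at a time:
  Start: x ≡ 3 (mod 14).
  Combine with x ≡ 7 (mod 10): gcd(14, 10) = 2; 7 - 3 = 4, which IS divisible by 2, so compatible.
    Write x = 3 + 14·t and substitute into x ≡ 7 (mod 10): 14·t ≡ 7 − 3 = 4 (mod 10).
    Divide the congruence (and modulus) by g = 2: 7·t ≡ 2 (mod 5).
    Reduce coefficients mod 5: 2·t ≡ 2 (mod 5).
    The inverse of 2 mod 5 is 3 (since 2·3 = 6 = 1·5 + 1), so t ≡ 3·2 = 6 ≡ 1 (mod 5).
    Then x = 3 + 14·1 = 17, valid modulo lcm(14, 10) = 70: x ≡ 17 (mod 70).
  Combine with x ≡ 1 (mod 12): gcd(70, 12) = 2; 1 - 17 = -16, which IS divisible by 2, so compatible.
    Write x = 17 + 70·t and substitute into x ≡ 1 (mod 12): 70·t ≡ 1 − 17 = -16 (mod 12).
    Divide the congruence (and modulus) by g = 2: 35·t ≡ -8 (mod 6).
    Reduce coefficients mod 6: 5·t ≡ 4 (mod 6).
    The inverse of 5 mod 6 is 5 (since 5·5 = 25 = 4·6 + 1), so t ≡ 5·4 = 20 ≡ 2 (mod 6).
    Then x = 17 + 70·2 = 157, valid modulo lcm(70, 12) = 420: x ≡ 157 (mod 420).
Verify: 157 mod 14 = 3, 157 mod 10 = 7, 157 mod 12 = 1.

x ≡ 157 (mod 420).


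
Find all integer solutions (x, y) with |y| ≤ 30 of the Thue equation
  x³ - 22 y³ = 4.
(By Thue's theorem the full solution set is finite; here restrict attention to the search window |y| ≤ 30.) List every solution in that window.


The equation is x³ - 22y³ = 4. For fixed y, x³ = 22·y³ + 4, so a solution requires the RHS to be a perfect cube.
Strategy: iterate y from -30 to 30, compute RHS = 22·y³ + 4, and check whether it is a (positive or negative) perfect cube.
Check small values of y:
  y = 0: RHS = 4 is not a perfect cube.
  y = 1: RHS = 26 is not a perfect cube.
  y = -1: RHS = -18 is not a perfect cube.
  y = 2: RHS = 180 is not a perfect cube.
  y = -2: RHS = -172 is not a perfect cube.
  y = 3: RHS = 598 is not a perfect cube.
  y = -3: RHS = -590 is not a perfect cube.
Continuing the search up to |y| = 30 finds no solutions either.
No (x, y) in the scanned range satisfies the equation.

No integer solutions with |y| ≤ 30.


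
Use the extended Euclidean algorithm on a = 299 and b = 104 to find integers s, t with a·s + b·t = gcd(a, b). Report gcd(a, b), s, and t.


Euclidean algorithm on (299, 104) — divide until remainder is 0:
  299 = 2 · 104 + 91
  104 = 1 · 91 + 13
  91 = 7 · 13 + 0
gcd(299, 104) = 13.
Track Bezout coefficients alongside the remainders: start with r₀ = 299 = a·1 + b·0 (s = 1, t = 0) and r₁ = 104 = a·0 + b·1 (s = 0, t = 1); each new remainder r_{k+1} = r_{k-1} − q_k·r_k inherits s_{k+1} = s_{k-1} − q_k·s_k, t_{k+1} = t_{k-1} − q_k·t_k, so r_k = a·s_k + b·t_k at every step:
  q = 2: r = 91, s = 1 − 2·0 = 1, t = 0 − 2·1 = -2  (check: 299·1 + 104·(-2) = 91)
  q = 1: r = 13, s = 0 − 1·1 = -1, t = 1 − 1·(-2) = 3  (check: 299·(-1) + 104·3 = 13)
The row with r = 13 (the gcd) gives the Bezout coefficients s = -1, t = 3.
Result: 299 · (-1) + 104 · (3) = 13.

gcd(299, 104) = 13; s = -1, t = 3 (check: 299·(-1) + 104·3 = 13).


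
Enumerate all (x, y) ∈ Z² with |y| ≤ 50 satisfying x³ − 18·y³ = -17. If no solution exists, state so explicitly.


The equation is x³ - 18y³ = -17. For fixed y, x³ = 18·y³ − 17, so a solution requires the RHS to be a perfect cube.
Strategy: iterate y from -50 to 50, compute RHS = 18·y³ − 17, and check whether it is a (positive or negative) perfect cube.
Check small values of y:
  y = 0: RHS = -17 is not a perfect cube.
  y = 1: RHS = 1 = (1)³ ⇒ x = 1 works.
  y = -1: RHS = -35 is not a perfect cube.
  y = 2: RHS = 127 is not a perfect cube.
  y = -2: RHS = -161 is not a perfect cube.
  y = 3: RHS = 469 is not a perfect cube.
  y = -3: RHS = -503 is not a perfect cube.
Continuing the search up to |y| = 50 finds no further solutions beyond those listed.
Collected solutions: (1, 1).

Solutions (with |y| ≤ 50): (1, 1).


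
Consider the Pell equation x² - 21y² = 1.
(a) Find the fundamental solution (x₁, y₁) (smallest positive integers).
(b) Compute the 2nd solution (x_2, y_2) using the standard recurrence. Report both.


Step 1: Find the fundamental solution (x₁, y₁) of x² - 21y² = 1.
  Expand √21 as a continued fraction. a₀ = ⌊√21⌋ = 4; iterate m_{k+1} = d_k·a_k − m_k, d_{k+1} = (21 − m_{k+1}²)/d_k, a_{k+1} = ⌊(a₀ + m_{k+1})/d_{k+1}⌋ (starting m₀ = 0, d₀ = 1), with convergents p_k = a_k·p_{k-1} + p_{k-2}, q_k = a_k·q_{k-1} + q_{k-2} (p₋₁ = 1, q₋₁ = 0):
  k = 0: a₀ = 4; p₀/q₀ = 4/1; p₀² − 21·q₀² = 16 − 21 = -5.
  k = 1: m = 4, d = 5, a = ⌊(4 + 4)/5⌋ = 1; p/q = (1·4 + 1)/(1·1 + 0) = 5/1; p² − 21·q² = 25 − 21 = 4.
  k = 2: m = 1, d = 4, a = ⌊(4 + 1)/4⌋ = 1; p/q = (1·5 + 4)/(1·1 + 1) = 9/2; p² − 21·q² = 81 − 84 = -3.
  k = 3: m = 3, d = 3, a = ⌊(4 + 3)/3⌋ = 2; p/q = (2·9 + 5)/(2·2 + 1) = 23/5; p² − 21·q² = 529 − 525 = 4.
  k = 4: m = 3, d = 4, a = ⌊(4 + 3)/4⌋ = 1; p/q = (1·23 + 9)/(1·5 + 2) = 32/7; p² − 21·q² = 1024 − 1029 = -5.
  k = 5: m = 1, d = 5, a = ⌊(4 + 1)/5⌋ = 1; p/q = (1·32 + 23)/(1·7 + 5) = 55/12; p² − 21·q² = 3025 − 3024 = 1.
  The first convergent with p² − 21·q² = 1 gives the fundamental solution (x₁, y₁) = (55, 12).
Step 2: Apply the recurrence (x_{n+1}, y_{n+1}) = (x₁x_n + 21y₁y_n, x₁y_n + y₁x_n) repeatedly.
  From (x_1, y_1) = (55, 12): x_2 = 55·55 + 21·12·12 = 6049; y_2 = 55·12 + 12·55 = 1320.
Step 3: Verify x_2² - 21·y_2² = 36590401 - 36590400 = 1 (should be 1). ✓

(x_1, y_1) = (55, 12); (x_2, y_2) = (6049, 1320).


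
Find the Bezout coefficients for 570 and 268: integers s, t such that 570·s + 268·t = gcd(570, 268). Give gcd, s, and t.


Euclidean algorithm on (570, 268) — divide until remainder is 0:
  570 = 2 · 268 + 34
  268 = 7 · 34 + 30
  34 = 1 · 30 + 4
  30 = 7 · 4 + 2
  4 = 2 · 2 + 0
gcd(570, 268) = 2.
Track Bezout coefficients alongside the remainders: start with r₀ = 570 = a·1 + b·0 (s = 1, t = 0) and r₁ = 268 = a·0 + b·1 (s = 0, t = 1); each new remainder r_{k+1} = r_{k-1} − q_k·r_k inherits s_{k+1} = s_{k-1} − q_k·s_k, t_{k+1} = t_{k-1} − q_k·t_k, so r_k = a·s_k + b·t_k at every step:
  q = 2: r = 34, s = 1 − 2·0 = 1, t = 0 − 2·1 = -2  (check: 570·1 + 268·(-2) = 34)
  q = 7: r = 30, s = 0 − 7·1 = -7, t = 1 − 7·(-2) = 15  (check: 570·(-7) + 268·15 = 30)
  q = 1: r = 4, s = 1 − 1·(-7) = 8, t = -2 − 1·15 = -17  (check: 570·8 + 268·(-17) = 4)
  q = 7: r = 2, s = -7 − 7·8 = -63, t = 15 − 7·(-17) = 134  (check: 570·(-63) + 268·134 = 2)
The row with r = 2 (the gcd) gives the Bezout coefficients s = -63, t = 134.
Result: 570 · (-63) + 268 · (134) = 2.

gcd(570, 268) = 2; s = -63, t = 134 (check: 570·(-63) + 268·134 = 2).


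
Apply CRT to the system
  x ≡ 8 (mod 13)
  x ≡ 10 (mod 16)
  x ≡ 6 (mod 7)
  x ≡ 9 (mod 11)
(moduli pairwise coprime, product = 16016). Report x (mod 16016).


Product of moduli M = 13 · 16 · 7 · 11 = 16016.
Merge one congruence at a time:
  Start: x ≡ 8 (mod 13).
  Combine with x ≡ 10 (mod 16); new modulus lcm = 208.
    Write x = 8 + 13·t and substitute into x ≡ 10 (mod 16): 13·t ≡ 10 − 8 = 2 (mod 16).
    The inverse of 13 mod 16 is 5 (since 13·5 = 65 = 4·16 + 1), so t ≡ 5·2 = 10 ≡ 10 (mod 16).
    Then x = 8 + 13·10 = 138, valid modulo lcm(13, 16) = 208: x ≡ 138 (mod 208).
  Combine with x ≡ 6 (mod 7); new modulus lcm = 1456.
    Write x = 138 + 208·t and substitute into x ≡ 6 (mod 7): 208·t ≡ 6 − 138 = -132 (mod 7).
    Reduce coefficients mod 7: 5·t ≡ 1 (mod 7).
    The inverse of 5 mod 7 is 3 (since 5·3 = 15 = 2·7 + 1), so t ≡ 3·1 = 3 ≡ 3 (mod 7).
    Then x = 138 + 208·3 = 762, valid modulo lcm(208, 7) = 1456: x ≡ 762 (mod 1456).
  Combine with x ≡ 9 (mod 11); new modulus lcm = 16016.
    Write x = 762 + 1456·t and substitute into x ≡ 9 (mod 11): 1456·t ≡ 9 − 762 = -753 (mod 11).
    Reduce coefficients mod 11: 4·t ≡ 6 (mod 11).
    The inverse of 4 mod 11 is 3 (since 4·3 = 12 = 1·11 + 1), so t ≡ 3·6 = 18 ≡ 7 (mod 11).
    Then x = 762 + 1456·7 = 10954, valid modulo lcm(1456, 11) = 16016: x ≡ 10954 (mod 16016).
Verify against each original: 10954 mod 13 = 8, 10954 mod 16 = 10, 10954 mod 7 = 6, 10954 mod 11 = 9.

x ≡ 10954 (mod 16016).


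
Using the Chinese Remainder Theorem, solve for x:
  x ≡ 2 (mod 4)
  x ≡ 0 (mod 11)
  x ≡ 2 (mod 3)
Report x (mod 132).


Moduli 4, 11, 3 are pairwise coprime; by CRT there is a unique solution modulo M = 4 · 11 · 3 = 132.
Solve pairwise, accumulating the modulus:
  Start with x ≡ 2 (mod 4).
  Combine with x ≡ 0 (mod 11): since gcd(4, 11) = 1, we get a unique residue mod 44.
    Write x = 2 + 4·t and substitute into x ≡ 0 (mod 11): 4·t ≡ 0 − 2 = -2 (mod 11).
    Reduce coefficients mod 11: 4·t ≡ 9 (mod 11).
    The inverse of 4 mod 11 is 3 (since 4·3 = 12 = 1·11 + 1), so t ≡ 3·9 = 27 ≡ 5 (mod 11).
    Then x = 2 + 4·5 = 22, valid modulo lcm(4, 11) = 44: x ≡ 22 (mod 44).
  Combine with x ≡ 2 (mod 3): since gcd(44, 3) = 1, we get a unique residue mod 132.
    Write x = 22 + 44·t and substitute into x ≡ 2 (mod 3): 44·t ≡ 2 − 22 = -20 (mod 3).
    Reduce coefficients mod 3: 2·t ≡ 1 (mod 3).
    The inverse of 2 mod 3 is 2 (since 2·2 = 4 = 1·3 + 1), so t ≡ 2·1 = 2 ≡ 2 (mod 3).
    Then x = 22 + 44·2 = 110, valid modulo lcm(44, 3) = 132: x ≡ 110 (mod 132).
Verify: 110 mod 4 = 2 ✓, 110 mod 11 = 0 ✓, 110 mod 3 = 2 ✓.

x ≡ 110 (mod 132).


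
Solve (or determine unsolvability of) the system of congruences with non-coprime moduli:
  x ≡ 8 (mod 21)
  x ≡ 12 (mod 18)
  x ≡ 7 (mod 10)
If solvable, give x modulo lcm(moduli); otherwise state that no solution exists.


Moduli 21, 18, 10 are not pairwise coprime, so CRT works modulo lcm(m_i) when all pairwise compatibility conditions hold.
Pairwise compatibility: gcd(m_i, m_j) must divide a_i - a_j for every pair.
Merge one congruence at a time:
  Start: x ≡ 8 (mod 21).
  Combine with x ≡ 12 (mod 18): gcd(21, 18) = 3, and 12 - 8 = 4 is NOT divisible by 3.
    ⇒ system is inconsistent (no integer solution).

No solution (the system is inconsistent).


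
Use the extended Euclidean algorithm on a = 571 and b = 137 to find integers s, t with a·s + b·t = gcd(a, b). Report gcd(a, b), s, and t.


Euclidean algorithm on (571, 137) — divide until remainder is 0:
  571 = 4 · 137 + 23
  137 = 5 · 23 + 22
  23 = 1 · 22 + 1
  22 = 22 · 1 + 0
gcd(571, 137) = 1.
Track Bezout coefficients alongside the remainders: start with r₀ = 571 = a·1 + b·0 (s = 1, t = 0) and r₁ = 137 = a·0 + b·1 (s = 0, t = 1); each new remainder r_{k+1} = r_{k-1} − q_k·r_k inherits s_{k+1} = s_{k-1} − q_k·s_k, t_{k+1} = t_{k-1} − q_k·t_k, so r_k = a·s_k + b·t_k at every step:
  q = 4: r = 23, s = 1 − 4·0 = 1, t = 0 − 4·1 = -4  (check: 571·1 + 137·(-4) = 23)
  q = 5: r = 22, s = 0 − 5·1 = -5, t = 1 − 5·(-4) = 21  (check: 571·(-5) + 137·21 = 22)
  q = 1: r = 1, s = 1 − 1·(-5) = 6, t = -4 − 1·21 = -25  (check: 571·6 + 137·(-25) = 1)
The row with r = 1 (the gcd) gives the Bezout coefficients s = 6, t = -25.
Result: 571 · (6) + 137 · (-25) = 1.

gcd(571, 137) = 1; s = 6, t = -25 (check: 571·6 + 137·(-25) = 1).


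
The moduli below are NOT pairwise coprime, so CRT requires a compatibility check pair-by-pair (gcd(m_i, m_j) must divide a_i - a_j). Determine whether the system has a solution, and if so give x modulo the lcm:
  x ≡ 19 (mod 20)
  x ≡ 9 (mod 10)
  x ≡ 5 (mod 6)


Moduli 20, 10, 6 are not pairwise coprime, so CRT works modulo lcm(m_i) when all pairwise compatibility conditions hold.
Pairwise compatibility: gcd(m_i, m_j) must divide a_i - a_j for every pair.
Merge one congruence at a time:
  Start: x ≡ 19 (mod 20).
  Combine with x ≡ 9 (mod 10): gcd(20, 10) = 10; 9 - 19 = -10, which IS divisible by 10, so compatible.
    Write x = 19 + 20·t and substitute into x ≡ 9 (mod 10): 20·t ≡ 9 − 19 = -10 (mod 10).
    Divide the congruence (and modulus) by g = 10: 2·t ≡ -1 (mod 1).
    Modulo 1 every t works; take t = 0.
    Then x = 19 + 20·0 = 19, valid modulo lcm(20, 10) = 20: x ≡ 19 (mod 20).
  Combine with x ≡ 5 (mod 6): gcd(20, 6) = 2; 5 - 19 = -14, which IS divisible by 2, so compatible.
    Write x = 19 + 20·t and substitute into x ≡ 5 (mod 6): 20·t ≡ 5 − 19 = -14 (mod 6).
    Divide the congruence (and modulus) by g = 2: 10·t ≡ -7 (mod 3).
    Reduce coefficients mod 3: 1·t ≡ 2 (mod 3).
    So t ≡ 2 (mod 3).
    Then x = 19 + 20·2 = 59, valid modulo lcm(20, 6) = 60: x ≡ 59 (mod 60).
Verify: 59 mod 20 = 19, 59 mod 10 = 9, 59 mod 6 = 5.

x ≡ 59 (mod 60).


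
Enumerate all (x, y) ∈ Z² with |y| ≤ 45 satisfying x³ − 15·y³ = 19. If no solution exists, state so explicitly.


The equation is x³ - 15y³ = 19. For fixed y, x³ = 15·y³ + 19, so a solution requires the RHS to be a perfect cube.
Strategy: iterate y from -45 to 45, compute RHS = 15·y³ + 19, and check whether it is a (positive or negative) perfect cube.
Check small values of y:
  y = 0: RHS = 19 is not a perfect cube.
  y = 1: RHS = 34 is not a perfect cube.
  y = -1: RHS = 4 is not a perfect cube.
  y = 2: RHS = 139 is not a perfect cube.
  y = -2: RHS = -101 is not a perfect cube.
  y = 3: RHS = 424 is not a perfect cube.
  y = -3: RHS = -386 is not a perfect cube.
Continuing the search up to |y| = 45 finds no solutions either.
No (x, y) in the scanned range satisfies the equation.

No integer solutions with |y| ≤ 45.


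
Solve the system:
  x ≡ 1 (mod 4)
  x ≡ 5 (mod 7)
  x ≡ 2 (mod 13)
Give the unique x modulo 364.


Moduli 4, 7, 13 are pairwise coprime; by CRT there is a unique solution modulo M = 4 · 7 · 13 = 364.
Solve pairwise, accumulating the modulus:
  Start with x ≡ 1 (mod 4).
  Combine with x ≡ 5 (mod 7): since gcd(4, 7) = 1, we get a unique residue mod 28.
    Write x = 1 + 4·t and substitute into x ≡ 5 (mod 7): 4·t ≡ 5 − 1 = 4 (mod 7).
    The inverse of 4 mod 7 is 2 (since 4·2 = 8 = 1·7 + 1), so t ≡ 2·4 = 8 ≡ 1 (mod 7).
    Then x = 1 + 4·1 = 5, valid modulo lcm(4, 7) = 28: x ≡ 5 (mod 28).
  Combine with x ≡ 2 (mod 13): since gcd(28, 13) = 1, we get a unique residue mod 364.
    Write x = 5 + 28·t and substitute into x ≡ 2 (mod 13): 28·t ≡ 2 − 5 = -3 (mod 13).
    Reduce coefficients mod 13: 2·t ≡ 10 (mod 13).
    The inverse of 2 mod 13 is 7 (since 2·7 = 14 = 1·13 + 1), so t ≡ 7·10 = 70 ≡ 5 (mod 13).
    Then x = 5 + 28·5 = 145, valid modulo lcm(28, 13) = 364: x ≡ 145 (mod 364).
Verify: 145 mod 4 = 1 ✓, 145 mod 7 = 5 ✓, 145 mod 13 = 2 ✓.

x ≡ 145 (mod 364).


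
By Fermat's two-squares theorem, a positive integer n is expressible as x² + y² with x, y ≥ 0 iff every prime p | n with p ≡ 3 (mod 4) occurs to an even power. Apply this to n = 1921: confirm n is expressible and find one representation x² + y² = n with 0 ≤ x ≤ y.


Step 1: Factor n = 1921 = 17 · 113.
Step 2: Check the mod-4 condition on each prime factor: 17 ≡ 1 (mod 4), exponent 1; 113 ≡ 1 (mod 4), exponent 1.
All primes ≡ 3 (mod 4) appear to even exponent (or don't appear), so by the two-squares theorem n IS expressible as a sum of two squares.
Step 3: Build a representation. Here n = 17 · 113 is a product of primes ≡ 1 (mod 4). Each prime p ≡ 1 (mod 4) is itself a sum of two squares; find a² by testing p − a² for a perfect square:
  17: 17 − 1² = 16 = 4² ⇒ 17 = 1² + 4².
  113: 113 − 1² = 112, 113 − 2² = 109, 113 − 3² = 104, 113 − 4² = 97, 113 − 5² = 88, 113 − 6² = 77, 113 − 7² = 64 = 8² ⇒ 113 = 7² + 8².
  Combine using the Brahmagupta–Fibonacci identity (a² + b²)(c² + d²) = (ac − bd)² + (ad + bc)² = (ac + bd)² + (ad − bc)²:
  17 · 113 = 1921: from (1² + 4²)(7² + 8²), take (1·7 − 4·8, 1·8 + 4·7) = (7 − 32, 8 + 28) = (-25, 36); dropping signs (only squares matter) gives (25, 36); check 25² + 36² = 625 + 1296 = 1921 ✓.
Step 4: Order so x ≤ y and verify: 25² + 36² = 625 + 1296 = 1921 = n. ✓

n = 1921 = 25² + 36² (one valid representation with x ≤ y).


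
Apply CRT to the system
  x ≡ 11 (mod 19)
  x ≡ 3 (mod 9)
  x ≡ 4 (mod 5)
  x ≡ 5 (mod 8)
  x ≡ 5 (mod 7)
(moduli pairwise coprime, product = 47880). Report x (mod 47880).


Product of moduli M = 19 · 9 · 5 · 8 · 7 = 47880.
Merge one congruence at a time:
  Start: x ≡ 11 (mod 19).
  Combine with x ≡ 3 (mod 9); new modulus lcm = 171.
    Write x = 11 + 19·t and substitute into x ≡ 3 (mod 9): 19·t ≡ 3 − 11 = -8 (mod 9).
    Reduce coefficients mod 9: 1·t ≡ 1 (mod 9).
    So t ≡ 1 (mod 9).
    Then x = 11 + 19·1 = 30, valid modulo lcm(19, 9) = 171: x ≡ 30 (mod 171).
  Combine with x ≡ 4 (mod 5); new modulus lcm = 855.
    Write x = 30 + 171·t and substitute into x ≡ 4 (mod 5): 171·t ≡ 4 − 30 = -26 (mod 5).
    Reduce coefficients mod 5: 1·t ≡ 4 (mod 5).
    So t ≡ 4 (mod 5).
    Then x = 30 + 171·4 = 714, valid modulo lcm(171, 5) = 855: x ≡ 714 (mod 855).
  Combine with x ≡ 5 (mod 8); new modulus lcm = 6840.
    Write x = 714 + 855·t and substitute into x ≡ 5 (mod 8): 855·t ≡ 5 − 714 = -709 (mod 8).
    Reduce coefficients mod 8: 7·t ≡ 3 (mod 8).
    The inverse of 7 mod 8 is 7 (since 7·7 = 49 = 6·8 + 1), so t ≡ 7·3 = 21 ≡ 5 (mod 8).
    Then x = 714 + 855·5 = 4989, valid modulo lcm(855, 8) = 6840: x ≡ 4989 (mod 6840).
  Combine with x ≡ 5 (mod 7); new modulus lcm = 47880.
    Write x = 4989 + 6840·t and substitute into x ≡ 5 (mod 7): 6840·t ≡ 5 − 4989 = -4984 (mod 7).
    Reduce coefficients mod 7: 1·t ≡ 0 (mod 7).
    So t ≡ 0 (mod 7).
    Then x = 4989 + 6840·0 = 4989, valid modulo lcm(6840, 7) = 47880: x ≡ 4989 (mod 47880).
Verify against each original: 4989 mod 19 = 11, 4989 mod 9 = 3, 4989 mod 5 = 4, 4989 mod 8 = 5, 4989 mod 7 = 5.

x ≡ 4989 (mod 47880).


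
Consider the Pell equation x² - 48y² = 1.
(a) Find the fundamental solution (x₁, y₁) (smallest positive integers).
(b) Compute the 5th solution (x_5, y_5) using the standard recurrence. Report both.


Step 1: Find the fundamental solution (x₁, y₁) of x² - 48y² = 1.
  Expand √48 as a continued fraction. a₀ = ⌊√48⌋ = 6; iterate m_{k+1} = d_k·a_k − m_k, d_{k+1} = (48 − m_{k+1}²)/d_k, a_{k+1} = ⌊(a₀ + m_{k+1})/d_{k+1}⌋ (starting m₀ = 0, d₀ = 1), with convergents p_k = a_k·p_{k-1} + p_{k-2}, q_k = a_k·q_{k-1} + q_{k-2} (p₋₁ = 1, q₋₁ = 0):
  k = 0: a₀ = 6; p₀/q₀ = 6/1; p₀² − 48·q₀² = 36 − 48 = -12.
  k = 1: m = 6, d = 12, a = ⌊(6 + 6)/12⌋ = 1; p/q = (1·6 + 1)/(1·1 + 0) = 7/1; p² − 48·q² = 49 − 48 = 1.
  The first convergent with p² − 48·q² = 1 gives the fundamental solution (x₁, y₁) = (7, 1).
Step 2: Apply the recurrence (x_{n+1}, y_{n+1}) = (x₁x_n + 48y₁y_n, x₁y_n + y₁x_n) repeatedly.
  From (x_1, y_1) = (7, 1): x_2 = 7·7 + 48·1·1 = 97; y_2 = 7·1 + 1·7 = 14.
  From (x_2, y_2) = (97, 14): x_3 = 7·97 + 48·1·14 = 1351; y_3 = 7·14 + 1·97 = 195.
  From (x_3, y_3) = (1351, 195): x_4 = 7·1351 + 48·1·195 = 18817; y_4 = 7·195 + 1·1351 = 2716.
  From (x_4, y_4) = (18817, 2716): x_5 = 7·18817 + 48·1·2716 = 262087; y_5 = 7·2716 + 1·18817 = 37829.
Step 3: Verify x_5² - 48·y_5² = 68689595569 - 68689595568 = 1 (should be 1). ✓

(x_1, y_1) = (7, 1); (x_5, y_5) = (262087, 37829).


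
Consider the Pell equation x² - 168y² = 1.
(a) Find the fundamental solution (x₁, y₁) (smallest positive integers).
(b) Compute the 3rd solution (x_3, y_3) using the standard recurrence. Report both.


Step 1: Find the fundamental solution (x₁, y₁) of x² - 168y² = 1.
  Expand √168 as a continued fraction. a₀ = ⌊√168⌋ = 12; iterate m_{k+1} = d_k·a_k − m_k, d_{k+1} = (168 − m_{k+1}²)/d_k, a_{k+1} = ⌊(a₀ + m_{k+1})/d_{k+1}⌋ (starting m₀ = 0, d₀ = 1), with convergents p_k = a_k·p_{k-1} + p_{k-2}, q_k = a_k·q_{k-1} + q_{k-2} (p₋₁ = 1, q₋₁ = 0):
  k = 0: a₀ = 12; p₀/q₀ = 12/1; p₀² − 168·q₀² = 144 − 168 = -24.
  k = 1: m = 12, d = 24, a = ⌊(12 + 12)/24⌋ = 1; p/q = (1·12 + 1)/(1·1 + 0) = 13/1; p² − 168·q² = 169 − 168 = 1.
  The first convergent with p² − 168·q² = 1 gives the fundamental solution (x₁, y₁) = (13, 1).
Step 2: Apply the recurrence (x_{n+1}, y_{n+1}) = (x₁x_n + 168y₁y_n, x₁y_n + y₁x_n) repeatedly.
  From (x_1, y_1) = (13, 1): x_2 = 13·13 + 168·1·1 = 337; y_2 = 13·1 + 1·13 = 26.
  From (x_2, y_2) = (337, 26): x_3 = 13·337 + 168·1·26 = 8749; y_3 = 13·26 + 1·337 = 675.
Step 3: Verify x_3² - 168·y_3² = 76545001 - 76545000 = 1 (should be 1). ✓

(x_1, y_1) = (13, 1); (x_3, y_3) = (8749, 675).


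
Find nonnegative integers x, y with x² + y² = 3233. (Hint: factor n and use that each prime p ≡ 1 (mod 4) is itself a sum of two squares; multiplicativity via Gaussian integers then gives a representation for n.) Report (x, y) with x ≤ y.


Step 1: Factor n = 3233 = 53 · 61.
Step 2: Check the mod-4 condition on each prime factor: 53 ≡ 1 (mod 4), exponent 1; 61 ≡ 1 (mod 4), exponent 1.
All primes ≡ 3 (mod 4) appear to even exponent (or don't appear), so by the two-squares theorem n IS expressible as a sum of two squares.
Step 3: Build a representation. Here n = 53 · 61 is a product of primes ≡ 1 (mod 4). Each prime p ≡ 1 (mod 4) is itself a sum of two squares; find a² by testing p − a² for a perfect square:
  53: 53 − 1² = 52, 53 − 2² = 49 = 7² ⇒ 53 = 2² + 7².
  61: 61 − 1² = 60, 61 − 2² = 57, 61 − 3² = 52, 61 − 4² = 45, 61 − 5² = 36 = 6² ⇒ 61 = 5² + 6².
  Combine using the Brahmagupta–Fibonacci identity (a² + b²)(c² + d²) = (ac − bd)² + (ad + bc)² = (ac + bd)² + (ad − bc)²:
  53 · 61 = 3233: from (2² + 7²)(5² + 6²), take (2·5 − 7·6, 2·6 + 7·5) = (10 − 42, 12 + 35) = (-32, 47); dropping signs (only squares matter) gives (32, 47); check 32² + 47² = 1024 + 2209 = 3233 ✓.
Step 4: Order so x ≤ y and verify: 32² + 47² = 1024 + 2209 = 3233 = n. ✓

n = 3233 = 32² + 47² (one valid representation with x ≤ y).


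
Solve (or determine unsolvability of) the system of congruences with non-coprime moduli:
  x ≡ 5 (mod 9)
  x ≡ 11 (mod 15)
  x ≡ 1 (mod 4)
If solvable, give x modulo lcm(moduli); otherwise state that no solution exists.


Moduli 9, 15, 4 are not pairwise coprime, so CRT works modulo lcm(m_i) when all pairwise compatibility conditions hold.
Pairwise compatibility: gcd(m_i, m_j) must divide a_i - a_j for every pair.
Merge one congruence at a time:
  Start: x ≡ 5 (mod 9).
  Combine with x ≡ 11 (mod 15): gcd(9, 15) = 3; 11 - 5 = 6, which IS divisible by 3, so compatible.
    Write x = 5 + 9·t and substitute into x ≡ 11 (mod 15): 9·t ≡ 11 − 5 = 6 (mod 15).
    Divide the congruence (and modulus) by g = 3: 3·t ≡ 2 (mod 5).
    The inverse of 3 mod 5 is 2 (since 3·2 = 6 = 1·5 + 1), so t ≡ 2·2 = 4 ≡ 4 (mod 5).
    Then x = 5 + 9·4 = 41, valid modulo lcm(9, 15) = 45: x ≡ 41 (mod 45).
  Combine with x ≡ 1 (mod 4): gcd(45, 4) = 1; 1 - 41 = -40, which IS divisible by 1, so compatible.
    Write x = 41 + 45·t and substitute into x ≡ 1 (mod 4): 45·t ≡ 1 − 41 = -40 (mod 4).
    Reduce coefficients mod 4: 1·t ≡ 0 (mod 4).
    So t ≡ 0 (mod 4).
    Then x = 41 + 45·0 = 41, valid modulo lcm(45, 4) = 180: x ≡ 41 (mod 180).
Verify: 41 mod 9 = 5, 41 mod 15 = 11, 41 mod 4 = 1.

x ≡ 41 (mod 180).


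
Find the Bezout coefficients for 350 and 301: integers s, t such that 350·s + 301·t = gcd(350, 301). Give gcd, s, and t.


Euclidean algorithm on (350, 301) — divide until remainder is 0:
  350 = 1 · 301 + 49
  301 = 6 · 49 + 7
  49 = 7 · 7 + 0
gcd(350, 301) = 7.
Track Bezout coefficients alongside the remainders: start with r₀ = 350 = a·1 + b·0 (s = 1, t = 0) and r₁ = 301 = a·0 + b·1 (s = 0, t = 1); each new remainder r_{k+1} = r_{k-1} − q_k·r_k inherits s_{k+1} = s_{k-1} − q_k·s_k, t_{k+1} = t_{k-1} − q_k·t_k, so r_k = a·s_k + b·t_k at every step:
  q = 1: r = 49, s = 1 − 1·0 = 1, t = 0 − 1·1 = -1  (check: 350·1 + 301·(-1) = 49)
  q = 6: r = 7, s = 0 − 6·1 = -6, t = 1 − 6·(-1) = 7  (check: 350·(-6) + 301·7 = 7)
The row with r = 7 (the gcd) gives the Bezout coefficients s = -6, t = 7.
Result: 350 · (-6) + 301 · (7) = 7.

gcd(350, 301) = 7; s = -6, t = 7 (check: 350·(-6) + 301·7 = 7).


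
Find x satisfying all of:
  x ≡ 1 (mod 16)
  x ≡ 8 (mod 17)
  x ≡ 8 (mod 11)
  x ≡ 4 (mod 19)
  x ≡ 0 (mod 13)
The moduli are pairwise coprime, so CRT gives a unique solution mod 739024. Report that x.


Product of moduli M = 16 · 17 · 11 · 19 · 13 = 739024.
Merge one congruence at a time:
  Start: x ≡ 1 (mod 16).
  Combine with x ≡ 8 (mod 17); new modulus lcm = 272.
    Write x = 1 + 16·t and substitute into x ≡ 8 (mod 17): 16·t ≡ 8 − 1 = 7 (mod 17).
    The inverse of 16 mod 17 is 16 (since 16·16 = 256 = 15·17 + 1), so t ≡ 16·7 = 112 ≡ 10 (mod 17).
    Then x = 1 + 16·10 = 161, valid modulo lcm(16, 17) = 272: x ≡ 161 (mod 272).
  Combine with x ≡ 8 (mod 11); new modulus lcm = 2992.
    Write x = 161 + 272·t and substitute into x ≡ 8 (mod 11): 272·t ≡ 8 − 161 = -153 (mod 11).
    Reduce coefficients mod 11: 8·t ≡ 1 (mod 11).
    The inverse of 8 mod 11 is 7 (since 8·7 = 56 = 5·11 + 1), so t ≡ 7·1 = 7 ≡ 7 (mod 11).
    Then x = 161 + 272·7 = 2065, valid modulo lcm(272, 11) = 2992: x ≡ 2065 (mod 2992).
  Combine with x ≡ 4 (mod 19); new modulus lcm = 56848.
    Write x = 2065 + 2992·t and substitute into x ≡ 4 (mod 19): 2992·t ≡ 4 − 2065 = -2061 (mod 19).
    Reduce coefficients mod 19: 9·t ≡ 10 (mod 19).
    The inverse of 9 mod 19 is 17 (since 9·17 = 153 = 8·19 + 1), so t ≡ 17·10 = 170 ≡ 18 (mod 19).
    Then x = 2065 + 2992·18 = 55921, valid modulo lcm(2992, 19) = 56848: x ≡ 55921 (mod 56848).
  Combine with x ≡ 0 (mod 13); new modulus lcm = 739024.
    Write x = 55921 + 56848·t and substitute into x ≡ 0 (mod 13): 56848·t ≡ 0 − 55921 = -55921 (mod 13).
    Reduce coefficients mod 13: 12·t ≡ 5 (mod 13).
    The inverse of 12 mod 13 is 12 (since 12·12 = 144 = 11·13 + 1), so t ≡ 12·5 = 60 ≡ 8 (mod 13).
    Then x = 55921 + 56848·8 = 510705, valid modulo lcm(56848, 13) = 739024: x ≡ 510705 (mod 739024).
Verify against each original: 510705 mod 16 = 1, 510705 mod 17 = 8, 510705 mod 11 = 8, 510705 mod 19 = 4, 510705 mod 13 = 0.

x ≡ 510705 (mod 739024).


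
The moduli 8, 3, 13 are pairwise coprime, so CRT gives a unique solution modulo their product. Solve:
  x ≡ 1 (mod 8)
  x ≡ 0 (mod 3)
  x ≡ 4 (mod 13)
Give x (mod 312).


Moduli 8, 3, 13 are pairwise coprime; by CRT there is a unique solution modulo M = 8 · 3 · 13 = 312.
Solve pairwise, accumulating the modulus:
  Start with x ≡ 1 (mod 8).
  Combine with x ≡ 0 (mod 3): since gcd(8, 3) = 1, we get a unique residue mod 24.
    Write x = 1 + 8·t and substitute into x ≡ 0 (mod 3): 8·t ≡ 0 − 1 = -1 (mod 3).
    Reduce coefficients mod 3: 2·t ≡ 2 (mod 3).
    The inverse of 2 mod 3 is 2 (since 2·2 = 4 = 1·3 + 1), so t ≡ 2·2 = 4 ≡ 1 (mod 3).
    Then x = 1 + 8·1 = 9, valid modulo lcm(8, 3) = 24: x ≡ 9 (mod 24).
  Combine with x ≡ 4 (mod 13): since gcd(24, 13) = 1, we get a unique residue mod 312.
    Write x = 9 + 24·t and substitute into x ≡ 4 (mod 13): 24·t ≡ 4 − 9 = -5 (mod 13).
    Reduce coefficients mod 13: 11·t ≡ 8 (mod 13).
    The inverse of 11 mod 13 is 6 (since 11·6 = 66 = 5·13 + 1), so t ≡ 6·8 = 48 ≡ 9 (mod 13).
    Then x = 9 + 24·9 = 225, valid modulo lcm(24, 13) = 312: x ≡ 225 (mod 312).
Verify: 225 mod 8 = 1 ✓, 225 mod 3 = 0 ✓, 225 mod 13 = 4 ✓.

x ≡ 225 (mod 312).


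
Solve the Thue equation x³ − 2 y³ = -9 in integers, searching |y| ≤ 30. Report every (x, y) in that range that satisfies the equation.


The equation is x³ - 2y³ = -9. For fixed y, x³ = 2·y³ − 9, so a solution requires the RHS to be a perfect cube.
Strategy: iterate y from -30 to 30, compute RHS = 2·y³ − 9, and check whether it is a (positive or negative) perfect cube.
Check small values of y:
  y = 0: RHS = -9 is not a perfect cube.
  y = 1: RHS = -7 is not a perfect cube.
  y = -1: RHS = -11 is not a perfect cube.
  y = 2: RHS = 7 is not a perfect cube.
  y = -2: RHS = -25 is not a perfect cube.
  y = 3: RHS = 45 is not a perfect cube.
  y = -3: RHS = -63 is not a perfect cube.
Continuing the search up to |y| = 30 finds no solutions either.
No (x, y) in the scanned range satisfies the equation.

No integer solutions with |y| ≤ 30.


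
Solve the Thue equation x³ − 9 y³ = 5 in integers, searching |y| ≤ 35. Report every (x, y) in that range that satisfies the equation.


The equation is x³ - 9y³ = 5. For fixed y, x³ = 9·y³ + 5, so a solution requires the RHS to be a perfect cube.
Strategy: iterate y from -35 to 35, compute RHS = 9·y³ + 5, and check whether it is a (positive or negative) perfect cube.
Check small values of y:
  y = 0: RHS = 5 is not a perfect cube.
  y = 1: RHS = 14 is not a perfect cube.
  y = -1: RHS = -4 is not a perfect cube.
  y = 2: RHS = 77 is not a perfect cube.
  y = -2: RHS = -67 is not a perfect cube.
  y = 3: RHS = 248 is not a perfect cube.
  y = -3: RHS = -238 is not a perfect cube.
Continuing the search up to |y| = 35 finds no solutions either.
No (x, y) in the scanned range satisfies the equation.

No integer solutions with |y| ≤ 35.


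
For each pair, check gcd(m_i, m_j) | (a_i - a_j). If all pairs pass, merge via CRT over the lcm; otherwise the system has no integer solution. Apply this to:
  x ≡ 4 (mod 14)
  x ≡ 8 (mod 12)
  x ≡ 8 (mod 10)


Moduli 14, 12, 10 are not pairwise coprime, so CRT works modulo lcm(m_i) when all pairwise compatibility conditions hold.
Pairwise compatibility: gcd(m_i, m_j) must divide a_i - a_j for every pair.
Merge one congruence at a time:
  Start: x ≡ 4 (mod 14).
  Combine with x ≡ 8 (mod 12): gcd(14, 12) = 2; 8 - 4 = 4, which IS divisible by 2, so compatible.
    Write x = 4 + 14·t and substitute into x ≡ 8 (mod 12): 14·t ≡ 8 − 4 = 4 (mod 12).
    Divide the congruence (and modulus) by g = 2: 7·t ≡ 2 (mod 6).
    Reduce coefficients mod 6: 1·t ≡ 2 (mod 6).
    So t ≡ 2 (mod 6).
    Then x = 4 + 14·2 = 32, valid modulo lcm(14, 12) = 84: x ≡ 32 (mod 84).
  Combine with x ≡ 8 (mod 10): gcd(84, 10) = 2; 8 - 32 = -24, which IS divisible by 2, so compatible.
    Write x = 32 + 84·t and substitute into x ≡ 8 (mod 10): 84·t ≡ 8 − 32 = -24 (mod 10).
    Divide the congruence (and modulus) by g = 2: 42·t ≡ -12 (mod 5).
    Reduce coefficients mod 5: 2·t ≡ 3 (mod 5).
    The inverse of 2 mod 5 is 3 (since 2·3 = 6 = 1·5 + 1), so t ≡ 3·3 = 9 ≡ 4 (mod 5).
    Then x = 32 + 84·4 = 368, valid modulo lcm(84, 10) = 420: x ≡ 368 (mod 420).
Verify: 368 mod 14 = 4, 368 mod 12 = 8, 368 mod 10 = 8.

x ≡ 368 (mod 420).


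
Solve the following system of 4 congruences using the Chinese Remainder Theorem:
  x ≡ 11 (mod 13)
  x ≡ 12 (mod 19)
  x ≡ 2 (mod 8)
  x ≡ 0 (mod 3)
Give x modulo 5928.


Product of moduli M = 13 · 19 · 8 · 3 = 5928.
Merge one congruence at a time:
  Start: x ≡ 11 (mod 13).
  Combine with x ≡ 12 (mod 19); new modulus lcm = 247.
    Write x = 11 + 13·t and substitute into x ≡ 12 (mod 19): 13·t ≡ 12 − 11 = 1 (mod 19).
    The inverse of 13 mod 19 is 3 (since 13·3 = 39 = 2·19 + 1), so t ≡ 3·1 = 3 ≡ 3 (mod 19).
    Then x = 11 + 13·3 = 50, valid modulo lcm(13, 19) = 247: x ≡ 50 (mod 247).
  Combine with x ≡ 2 (mod 8); new modulus lcm = 1976.
    Write x = 50 + 247·t and substitute into x ≡ 2 (mod 8): 247·t ≡ 2 − 50 = -48 (mod 8).
    Reduce coefficients mod 8: 7·t ≡ 0 (mod 8).
    The inverse of 7 mod 8 is 7 (since 7·7 = 49 = 6·8 + 1), so t ≡ 7·0 = 0 ≡ 0 (mod 8).
    Then x = 50 + 247·0 = 50, valid modulo lcm(247, 8) = 1976: x ≡ 50 (mod 1976).
  Combine with x ≡ 0 (mod 3); new modulus lcm = 5928.
    Write x = 50 + 1976·t and substitute into x ≡ 0 (mod 3): 1976·t ≡ 0 − 50 = -50 (mod 3).
    Reduce coefficients mod 3: 2·t ≡ 1 (mod 3).
    The inverse of 2 mod 3 is 2 (since 2·2 = 4 = 1·3 + 1), so t ≡ 2·1 = 2 ≡ 2 (mod 3).
    Then x = 50 + 1976·2 = 4002, valid modulo lcm(1976, 3) = 5928: x ≡ 4002 (mod 5928).
Verify against each original: 4002 mod 13 = 11, 4002 mod 19 = 12, 4002 mod 8 = 2, 4002 mod 3 = 0.

x ≡ 4002 (mod 5928).


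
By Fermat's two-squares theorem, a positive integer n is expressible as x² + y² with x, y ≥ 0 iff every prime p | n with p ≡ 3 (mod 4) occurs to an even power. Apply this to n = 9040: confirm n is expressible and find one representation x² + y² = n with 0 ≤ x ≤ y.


Step 1: Factor n = 9040 = 2^4 · 5 · 113.
Step 2: Check the mod-4 condition on each prime factor: 2 = 2 (special); 5 ≡ 1 (mod 4), exponent 1; 113 ≡ 1 (mod 4), exponent 1.
All primes ≡ 3 (mod 4) appear to even exponent (or don't appear), so by the two-squares theorem n IS expressible as a sum of two squares.
Step 3: Build a representation. Group n = k² · m with k = 4 and m = 5 · 113 = 565 (a product of primes ≡ 1 (mod 4)); a representation of m scales to one of n via (k·x)² + (k·y)² = k²(x² + y²). Each prime p ≡ 1 (mod 4) is itself a sum of two squares; find a² by testing p − a² for a perfect square:
  5: 5 − 1² = 4 = 2² ⇒ 5 = 1² + 2².
  113: 113 − 1² = 112, 113 − 2² = 109, 113 − 3² = 104, 113 − 4² = 97, 113 − 5² = 88, 113 − 6² = 77, 113 − 7² = 64 = 8² ⇒ 113 = 7² + 8².
  Combine using the Brahmagupta–Fibonacci identity (a² + b²)(c² + d²) = (ac − bd)² + (ad + bc)² = (ac + bd)² + (ad − bc)²:
  5 · 113 = 565: from (1² + 2²)(7² + 8²), take (1·7 − 2·8, 1·8 + 2·7) = (7 − 16, 8 + 14) = (-9, 22); dropping signs (only squares matter) gives (9, 22); check 9² + 22² = 81 + 484 = 565 ✓.
  Scale by k = 4: (4·9, 4·22) = (36, 88).
Step 4: Order so x ≤ y and verify: 36² + 88² = 1296 + 7744 = 9040 = n. ✓

n = 9040 = 36² + 88² (one valid representation with x ≤ y).
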